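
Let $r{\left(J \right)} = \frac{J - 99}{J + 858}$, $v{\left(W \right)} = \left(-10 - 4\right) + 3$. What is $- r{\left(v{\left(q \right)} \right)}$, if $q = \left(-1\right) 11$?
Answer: $\frac{10}{77} \approx 0.12987$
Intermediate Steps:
$q = -11$
$v{\left(W \right)} = -11$ ($v{\left(W \right)} = -14 + 3 = -11$)
$r{\left(J \right)} = \frac{-99 + J}{858 + J}$
$- r{\left(v{\left(q \right)} \right)} = - \frac{-99 - 11}{858 - 11} = - \frac{-110}{847} = \left(-1\right) \left(- \frac{10}{77}\right) = \frac{10}{77}$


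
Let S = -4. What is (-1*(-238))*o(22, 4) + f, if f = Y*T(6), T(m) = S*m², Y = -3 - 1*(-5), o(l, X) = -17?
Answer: -4334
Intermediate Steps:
Y = 2 (Y = -3 + 5 = 2)
T(m) = -4*m²
f = -288 (f = 2*(-4*6²) = 2*(-4*36) = 2*(-144) = -288)
(-1*(-238))*o(22, 4) + f = -1*(-238)*(-17) - 288 = 238*(-17) - 288 = -4046 - 288 = -4334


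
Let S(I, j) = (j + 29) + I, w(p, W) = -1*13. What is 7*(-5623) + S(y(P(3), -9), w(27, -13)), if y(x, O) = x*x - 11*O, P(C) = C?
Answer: -39237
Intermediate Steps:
w(p, W) = -13
y(x, O) = x² - 11*O
S(I, j) = 29 + I + j (S(I, j) = (29 + j) + I = 29 + I + j)
7*(-5623) + S(y(P(3), -9), w(27, -13)) = 7*(-5623) + (29 + (3² - 11*(-9)) - 13) = -39361 + (29 + (9 + 99) - 13) = -39361 + (29 + 108 - 13) = -39361 + 124 = -39237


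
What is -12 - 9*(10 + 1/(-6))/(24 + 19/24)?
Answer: -9264/595 ≈ -15.570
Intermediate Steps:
-12 - 9*(10 + 1/(-6))/(24 + 19/24) = -12 - 9*(10 - ⅙)/(24 + 19*(1/24)) = -12 - 177/(2*(24 + 19/24)) = -12 - 177/(2*595/24) = -12 - 177*24/(2*595) = -12 - 9*236/595 = -12 - 2124/595 = -9264/595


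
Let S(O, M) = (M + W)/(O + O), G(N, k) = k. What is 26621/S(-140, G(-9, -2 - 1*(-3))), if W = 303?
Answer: -931735/38 ≈ -24519.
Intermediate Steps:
S(O, M) = (303 + M)/(2*O) (S(O, M) = (M + 303)/(O + O) = (303 + M)/((2*O)) = (303 + M)*(1/(2*O)) = (303 + M)/(2*O))
26621/S(-140, G(-9, -2 - 1*(-3))) = 26621/(((1/2)*(303 + (-2 - 1*(-3)))/(-140))) = 26621/(((1/2)*(-1/140)*(303 + (-2 + 3)))) = 26621/(((1/2)*(-1/140)*(303 + 1))) = 26621/(((1/2)*(-1/140)*304)) = 26621/(-38/35) = 26621*(-35/38) = -931735/38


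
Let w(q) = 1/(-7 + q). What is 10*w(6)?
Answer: -10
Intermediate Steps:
10*w(6) = 10/(-7 + 6) = 10/(-1) = 10*(-1) = -10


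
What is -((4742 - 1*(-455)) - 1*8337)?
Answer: 3140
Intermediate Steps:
-((4742 - 1*(-455)) - 1*8337) = -((4742 + 455) - 8337) = -(5197 - 8337) = -1*(-3140) = 3140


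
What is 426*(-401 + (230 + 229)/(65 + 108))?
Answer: -29357364/173 ≈ -1.6970e+5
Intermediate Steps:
426*(-401 + (230 + 229)/(65 + 108)) = 426*(-401 + 459/173) = 426*(-68914/173) = -29357364/173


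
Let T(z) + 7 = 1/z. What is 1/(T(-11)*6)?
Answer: -11/468 ≈ -0.023504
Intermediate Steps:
T(z) = -7 + 1/z
1/(T(-11)*6) = 1/((-7 + 1/(-11))*6) = 1/((-7 - 1/11)*6) = 1/(-78/11*6) = 1/(-468/11) = -11/468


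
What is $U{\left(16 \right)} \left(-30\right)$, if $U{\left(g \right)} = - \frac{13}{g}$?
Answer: $\frac{195}{8} \approx 24.375$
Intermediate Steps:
$U{\left(16 \right)} \left(-30\right) = - \frac{13}{16} \left(-30\right) = \left(-13\right) \frac{1}{16} \left(-30\right) = \left(- \frac{13}{16}\right) \left(-30\right) = \frac{195}{8}$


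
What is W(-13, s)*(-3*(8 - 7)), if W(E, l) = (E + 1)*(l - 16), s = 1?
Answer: -540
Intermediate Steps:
W(E, l) = (1 + E)*(-16 + l)
W(-13, s)*(-3*(8 - 7)) = (-16 + 1 - 16*(-13) - 13*1)*(-3*(8 - 7)) = (-16 + 1 + 208 - 13)*(-3*1) = 180*(-3) = -540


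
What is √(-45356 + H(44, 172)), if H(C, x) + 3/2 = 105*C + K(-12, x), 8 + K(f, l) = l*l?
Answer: I*√44646/2 ≈ 105.65*I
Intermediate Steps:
K(f, l) = -8 + l² (K(f, l) = -8 + l*l = -8 + l²)
H(C, x) = -19/2 + x² + 105*C (H(C, x) = -3/2 + (105*C + (-8 + x²)) = -3/2 + (-8 + x² + 105*C) = -19/2 + x² + 105*C)
√(-45356 + H(44, 172)) = √(-45356 + (-19/2 + 172² + 105*44)) = √(-45356 + (-19/2 + 29584 + 4620)) = √(-45356 + 68389/2) = √(-22323/2) = I*√44646/2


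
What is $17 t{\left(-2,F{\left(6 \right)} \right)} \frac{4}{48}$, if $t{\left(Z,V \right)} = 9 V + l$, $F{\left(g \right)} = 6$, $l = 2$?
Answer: $\frac{238}{3} \approx 79.333$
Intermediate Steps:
$t{\left(Z,V \right)} = 2 + 9 V$ ($t{\left(Z,V \right)} = 9 V + 2 = 2 + 9 V$)
$17 t{\left(-2,F{\left(6 \right)} \right)} \frac{4}{48} = 17 \left(2 + 9 \cdot 6\right) \frac{4}{48} = 17 \left(2 + 54\right) 4 \cdot \frac{1}{48} = 17 \cdot 56 \cdot \frac{1}{12} = 952 \cdot \frac{1}{12} = \frac{238}{3}$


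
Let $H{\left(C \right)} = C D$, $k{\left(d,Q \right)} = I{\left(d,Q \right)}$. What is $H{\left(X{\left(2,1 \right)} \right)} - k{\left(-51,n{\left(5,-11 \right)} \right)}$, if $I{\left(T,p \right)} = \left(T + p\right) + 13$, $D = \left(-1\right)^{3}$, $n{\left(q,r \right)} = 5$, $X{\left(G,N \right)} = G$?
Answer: $31$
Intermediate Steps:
$D = -1$
$I{\left(T,p \right)} = 13 + T + p$
$k{\left(d,Q \right)} = 13 + Q + d$ ($k{\left(d,Q \right)} = 13 + d + Q = 13 + Q + d$)
$H{\left(C \right)} = - C$ ($H{\left(C \right)} = C \left(-1\right) = - C$)
$H{\left(X{\left(2,1 \right)} \right)} - k{\left(-51,n{\left(5,-11 \right)} \right)} = \left(-1\right) 2 - \left(13 + 5 - 51\right) = -2 - -33 = -2 + 33 = 31$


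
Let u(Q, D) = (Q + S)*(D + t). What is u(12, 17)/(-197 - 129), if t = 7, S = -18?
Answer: 72/163 ≈ 0.44172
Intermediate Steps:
u(Q, D) = (-18 + Q)*(7 + D) (u(Q, D) = (Q - 18)*(D + 7) = (-18 + Q)*(7 + D))
u(12, 17)/(-197 - 129) = (-126 - 18*17 + 7*12 + 17*12)/(-197 - 129) = (-126 - 306 + 84 + 204)/(-326) = -1/326*(-144) = 72/163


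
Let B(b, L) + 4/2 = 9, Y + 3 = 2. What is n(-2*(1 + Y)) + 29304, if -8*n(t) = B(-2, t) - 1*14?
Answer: 234439/8 ≈ 29305.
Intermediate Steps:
Y = -1 (Y = -3 + 2 = -1)
B(b, L) = 7 (B(b, L) = -2 + 9 = 7)
n(t) = 7/8 (n(t) = -(7 - 1*14)/8 = -(7 - 14)/8 = -1/8*(-7) = 7/8)
n(-2*(1 + Y)) + 29304 = 7/8 + 29304 = 234439/8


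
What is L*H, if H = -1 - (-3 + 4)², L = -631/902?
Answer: 631/451 ≈ 1.3991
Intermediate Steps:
L = -631/902 (L = -631*1/902 = -631/902 ≈ -0.69956)
H = -2 (H = -1 - 1*1² = -1 - 1*1 = -1 - 1 = -2)
L*H = -631/902*(-2) = 631/451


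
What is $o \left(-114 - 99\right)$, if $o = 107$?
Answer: $-22791$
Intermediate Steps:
$o \left(-114 - 99\right) = 107 \left(-114 - 99\right) = 107 \left(-213\right) = -22791$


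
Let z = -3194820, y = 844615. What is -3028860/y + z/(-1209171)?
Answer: -64267785384/68085597611 ≈ -0.94393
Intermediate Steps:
-3028860/y + z/(-1209171) = -3028860/844615 - 3194820/(-1209171) = -3028860*1/844615 - 3194820*(-1/1209171) = -605772/168923 + 1064940/403057 = -64267785384/68085597611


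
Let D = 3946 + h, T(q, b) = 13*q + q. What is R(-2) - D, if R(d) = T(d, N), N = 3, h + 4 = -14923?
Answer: 10953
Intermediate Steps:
h = -14927 (h = -4 - 14923 = -14927)
T(q, b) = 14*q
R(d) = 14*d
D = -10981 (D = 3946 - 14927 = -10981)
R(-2) - D = 14*(-2) - 1*(-10981) = -28 + 10981 = 10953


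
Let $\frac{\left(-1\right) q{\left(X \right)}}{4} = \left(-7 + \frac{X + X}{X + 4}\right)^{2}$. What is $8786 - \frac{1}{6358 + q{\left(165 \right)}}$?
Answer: $\frac{1569885983411}{178680402} \approx 8786.0$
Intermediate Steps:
$q{\left(X \right)} = - 4 \left(-7 + \frac{2 X}{4 + X}\right)^{2}$ ($q{\left(X \right)} = - 4 \left(-7 + \frac{X + X}{X + 4}\right)^{2} = - 4 \left(-7 + \frac{2 X}{4 + X}\right)^{2}$)
$8786 - \frac{1}{6358 + q{\left(165 \right)}} = 8786 - \frac{1}{6358 - \frac{4 \left(28 + 5 \cdot 165\right)^{2}}{\left(4 + 165\right)^{2}}} = 8786 - \frac{1}{6358 - \frac{4 \left(28 + 825\right)^{2}}{28561}} = 8786 - \frac{1}{6358 - \frac{4 \cdot 853^{2}}{28561}} = 8786 - \frac{1}{6358 - \frac{4}{28561} \cdot 727609} = 8786 - \frac{1}{6358 - \frac{2910436}{28561}} = 8786 - \frac{1}{\frac{178680402}{28561}} = 8786 - \frac{28561}{178680402} = \frac{1569885983411}{178680402}$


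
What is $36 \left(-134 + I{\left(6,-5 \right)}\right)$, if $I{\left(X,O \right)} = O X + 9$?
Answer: $-5580$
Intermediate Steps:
$I{\left(X,O \right)} = 9 + O X$
$36 \left(-134 + I{\left(6,-5 \right)}\right) = 36 \left(-134 + \left(9 - 30\right)\right) = 36 \left(-134 - 21\right) = 36 \left(-155\right) = -5580$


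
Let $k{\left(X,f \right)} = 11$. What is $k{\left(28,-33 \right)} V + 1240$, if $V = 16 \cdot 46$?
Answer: $9336$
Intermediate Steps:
$V = 736$
$k{\left(28,-33 \right)} V + 1240 = 11 \cdot 736 + 1240 = 8096 + 1240 = 9336$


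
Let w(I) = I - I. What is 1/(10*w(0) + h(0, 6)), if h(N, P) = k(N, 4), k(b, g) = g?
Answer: ¼ ≈ 0.25000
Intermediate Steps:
h(N, P) = 4
w(I) = 0
1/(10*w(0) + h(0, 6)) = 1/(10*0 + 4) = 1/(0 + 4) = 1/4 = ¼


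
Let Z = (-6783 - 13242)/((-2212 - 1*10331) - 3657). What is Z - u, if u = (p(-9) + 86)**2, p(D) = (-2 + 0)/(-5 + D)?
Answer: -26175487/3528 ≈ -7419.4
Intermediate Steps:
p(D) = -2/(-5 + D)
Z = 89/72 (Z = -20025/((-2212 - 10331) - 3657) = -20025/(-12543 - 3657) = -20025/(-16200) = -20025*(-1/16200) = 89/72 ≈ 1.2361)
u = 363609/49 (u = (-2/(-5 - 9) + 86)**2 = (-2/(-14) + 86)**2 = (-2*(-1/14) + 86)**2 = (1/7 + 86)**2 = (603/7)**2 = 363609/49 ≈ 7420.6)
Z - u = 89/72 - 1*363609/49 = 89/72 - 363609/49 = -26175487/3528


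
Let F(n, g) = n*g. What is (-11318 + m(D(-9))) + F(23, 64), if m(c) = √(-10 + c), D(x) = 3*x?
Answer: -9846 + I*√37 ≈ -9846.0 + 6.0828*I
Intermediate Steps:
F(n, g) = g*n
(-11318 + m(D(-9))) + F(23, 64) = (-11318 + √(-10 + 3*(-9))) + 64*23 = (-11318 + √(-10 - 27)) + 1472 = (-11318 + √(-37)) + 1472 = (-11318 + I*√37) + 1472 = -9846 + I*√37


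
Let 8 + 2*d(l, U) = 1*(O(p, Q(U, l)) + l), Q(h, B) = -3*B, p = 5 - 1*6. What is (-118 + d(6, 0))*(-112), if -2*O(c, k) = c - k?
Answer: 13804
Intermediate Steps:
p = -1 (p = 5 - 6 = -1)
O(c, k) = k/2 - c/2 (O(c, k) = -(c - k)/2 = k/2 - c/2)
d(l, U) = -15/4 - l/4 (d(l, U) = -4 + (1*(((-3*l)/2 - ½*(-1)) + l))/2 = -4 + (1*((-3*l/2 + ½) + l))/2 = -4 + (1*((½ - 3*l/2) + l))/2 = -4 + (1*(½ - l/2))/2 = -4 + (½ - l/2)/2 = -4 + (¼ - l/4) = -15/4 - l/4)
(-118 + d(6, 0))*(-112) = (-118 + (-15/4 - ¼*6))*(-112) = (-118 + (-15/4 - 3/2))*(-112) = (-118 - 21/4)*(-112) = -493/4*(-112) = 13804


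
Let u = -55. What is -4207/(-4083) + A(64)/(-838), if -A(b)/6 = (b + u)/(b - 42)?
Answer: 38890367/37637094 ≈ 1.0333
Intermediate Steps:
A(b) = -6*(-55 + b)/(-42 + b) (A(b) = -6*(b - 55)/(b - 42) = -6*(-55 + b)/(-42 + b))
-4207/(-4083) + A(64)/(-838) = -4207/(-4083) + (6*(55 - 1*64)/(-42 + 64))/(-838) = -4207*(-1/4083) + (6*(55 - 64)/22)*(-1/838) = 4207/4083 + (6*(1/22)*(-9))*(-1/838) = 4207/4083 - 27/11*(-1/838) = 4207/4083 + 27/9218 = 38890367/37637094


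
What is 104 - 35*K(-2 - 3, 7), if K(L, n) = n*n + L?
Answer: -1436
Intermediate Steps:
K(L, n) = L + n**2 (K(L, n) = n**2 + L = L + n**2)
104 - 35*K(-2 - 3, 7) = 104 - 35*((-2 - 3) + 7**2) = 104 - 35*(-5 + 49) = 104 - 35*44 = 104 - 1540 = -1436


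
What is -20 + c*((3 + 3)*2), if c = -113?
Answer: -1376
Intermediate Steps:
-20 + c*((3 + 3)*2) = -20 - 113*(3 + 3)*2 = -20 - 678*2 = -20 - 113*12 = -20 - 1356 = -1376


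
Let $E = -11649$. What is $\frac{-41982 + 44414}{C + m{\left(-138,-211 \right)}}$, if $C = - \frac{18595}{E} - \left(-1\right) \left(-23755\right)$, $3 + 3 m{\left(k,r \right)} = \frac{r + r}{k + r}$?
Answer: $- \frac{3295766144}{32190637825} \approx -0.10238$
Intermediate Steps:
$m{\left(k,r \right)} = -1 + \frac{2 r}{3 \left(k + r\right)}$ ($m{\left(k,r \right)} = -1 + \frac{\left(r + r\right) \frac{1}{k + r}}{3} = -1 + \frac{2 r \frac{1}{k + r}}{3} = -1 + \frac{2 r}{3 \left(k + r\right)}$)
$C = - \frac{276703400}{11649}$ ($C = - \frac{18595}{-11649} - \left(-1\right) \left(-23755\right) = \left(-18595\right) \left(- \frac{1}{11649}\right) - 23755 = \frac{18595}{11649} - 23755 = - \frac{276703400}{11649} \approx -23753.0$)
$\frac{-41982 + 44414}{C + m{\left(-138,-211 \right)}} = \frac{-41982 + 44414}{- \frac{276703400}{11649} + \frac{\left(-1\right) \left(-138\right) - - \frac{211}{3}}{-138 - 211}} = \frac{2432}{- \frac{276703400}{11649} + \frac{138 + \frac{211}{3}}{-349}} = \frac{2432}{- \frac{276703400}{11649} - \frac{625}{1047}} = \frac{2432}{- \frac{32190637825}{1355167}} = 2432 \left(- \frac{1355167}{32190637825}\right) = - \frac{3295766144}{32190637825}$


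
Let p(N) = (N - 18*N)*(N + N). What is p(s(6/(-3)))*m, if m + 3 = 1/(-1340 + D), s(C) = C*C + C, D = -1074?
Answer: 28972/71 ≈ 408.06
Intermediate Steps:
s(C) = C + C² (s(C) = C² + C = C + C²)
m = -7243/2414 (m = -3 + 1/(-1340 - 1074) = -3 + 1/(-2414) = -3 - 1/2414 = -7243/2414 ≈ -3.0004)
p(N) = -34*N² (p(N) = (-17*N)*(2*N) = -34*N²)
p(s(6/(-3)))*m = -34*4*(1 + 6/(-3))²*(-7243/2414) = -34*4*(1 + 6*(-⅓))²*(-7243/2414) = -34*4*(1 - 2)²*(-7243/2414) = -34*(-2*(-1))²*(-7243/2414) = -34*2²*(-7243/2414) = -34*4*(-7243/2414) = -136*(-7243/2414) = 28972/71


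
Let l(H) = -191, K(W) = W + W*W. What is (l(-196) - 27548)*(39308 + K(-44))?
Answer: -1142846800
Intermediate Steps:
K(W) = W + W**2
(l(-196) - 27548)*(39308 + K(-44)) = (-191 - 27548)*(39308 - 44*(1 - 44)) = -27739*(39308 - 44*(-43)) = -27739*(39308 + 1892) = -27739*41200 = -1142846800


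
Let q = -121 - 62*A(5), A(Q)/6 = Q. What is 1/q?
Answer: -1/1981 ≈ -0.00050480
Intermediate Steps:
A(Q) = 6*Q
q = -1981 (q = -121 - 372*5 = -121 - 62*30 = -121 - 1860 = -1981)
1/q = 1/(-1981) = -1/1981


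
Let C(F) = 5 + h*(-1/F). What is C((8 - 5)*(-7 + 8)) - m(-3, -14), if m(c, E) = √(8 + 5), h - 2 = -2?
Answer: 5 - √13 ≈ 1.3944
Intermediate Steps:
h = 0 (h = 2 - 2 = 0)
m(c, E) = √13
C(F) = 5 (C(F) = 5 + 0*(-1/F) = 5 + 0 = 5)
C((8 - 5)*(-7 + 8)) - m(-3, -14) = 5 - √13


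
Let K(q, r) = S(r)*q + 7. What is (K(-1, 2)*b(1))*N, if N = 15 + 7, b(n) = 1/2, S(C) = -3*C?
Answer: 143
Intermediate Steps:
K(q, r) = 7 - 3*q*r (K(q, r) = (-3*r)*q + 7 = -3*q*r + 7 = 7 - 3*q*r)
b(n) = ½
N = 22
(K(-1, 2)*b(1))*N = ((7 - 3*(-1)*2)*(½))*22 = ((7 + 6)*(½))*22 = (13*(½))*22 = (13/2)*22 = 143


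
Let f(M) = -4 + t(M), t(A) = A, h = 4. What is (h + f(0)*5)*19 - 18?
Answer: -322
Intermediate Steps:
f(M) = -4 + M
(h + f(0)*5)*19 - 18 = (4 + (-4 + 0)*5)*19 - 18 = (4 - 4*5)*19 - 18 = (4 - 20)*19 - 18 = -16*19 - 18 = -304 - 18 = -322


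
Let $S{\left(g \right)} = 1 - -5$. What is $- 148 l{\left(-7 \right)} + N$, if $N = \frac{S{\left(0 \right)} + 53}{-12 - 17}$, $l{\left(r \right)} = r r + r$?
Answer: $- \frac{180323}{29} \approx -6218.0$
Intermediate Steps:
$S{\left(g \right)} = 6$ ($S{\left(g \right)} = 1 + 5 = 6$)
$l{\left(r \right)} = r + r^{2}$ ($l{\left(r \right)} = r^{2} + r = r + r^{2}$)
$N = - \frac{59}{29}$ ($N = \frac{6 + 53}{-12 - 17} = \frac{59}{-29} = 59 \left(- \frac{1}{29}\right) = - \frac{59}{29} \approx -2.0345$)
$- 148 l{\left(-7 \right)} + N = - 148 \left(- 7 \left(1 - 7\right)\right) - \frac{59}{29} = - 148 \left(\left(-7\right) \left(-6\right)\right) - \frac{59}{29} = \left(-148\right) 42 - \frac{59}{29} = -6216 - \frac{59}{29} = - \frac{180323}{29}$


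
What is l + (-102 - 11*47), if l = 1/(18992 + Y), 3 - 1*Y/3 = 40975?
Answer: -64328957/103924 ≈ -619.00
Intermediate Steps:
Y = -122916 (Y = 9 - 3*40975 = 9 - 122925 = -122916)
l = -1/103924 (l = 1/(18992 - 122916) = 1/(-103924) = -1/103924 ≈ -9.6224e-6)
l + (-102 - 11*47) = -1/103924 + (-102 - 11*47) = -1/103924 + (-102 - 517) = -1/103924 - 619 = -64328957/103924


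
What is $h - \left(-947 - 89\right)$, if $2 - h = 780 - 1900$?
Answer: $2158$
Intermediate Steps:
$h = 1122$ ($h = 2 - \left(780 - 1900\right) = 2 - -1120 = 2 + 1120 = 1122$)
$h - \left(-947 - 89\right) = 1122 - \left(-947 - 89\right) = 1122 - -1036 = 1122 + 1036 = 2158$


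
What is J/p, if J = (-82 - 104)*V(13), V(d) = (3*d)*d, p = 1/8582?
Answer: -809299764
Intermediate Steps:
p = 1/8582 ≈ 0.00011652
V(d) = 3*d**2
J = -94302 (J = (-82 - 104)*(3*13**2) = -558*169 = -186*507 = -94302)
J/p = -94302/1/8582 = -94302*8582 = -809299764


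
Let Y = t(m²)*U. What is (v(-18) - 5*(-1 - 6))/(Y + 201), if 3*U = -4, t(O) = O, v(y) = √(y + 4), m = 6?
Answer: 35/153 + I*√14/153 ≈ 0.22876 + 0.024455*I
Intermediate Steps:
v(y) = √(4 + y)
U = -4/3 (U = (⅓)*(-4) = -4/3 ≈ -1.3333)
Y = -48 (Y = 6²*(-4/3) = 36*(-4/3) = -48)
(v(-18) - 5*(-1 - 6))/(Y + 201) = (√(4 - 18) - 5*(-1 - 6))/(-48 + 201) = (√(-14) - 5*(-7))/153 = (I*√14 + 35)*(1/153) = (35 + I*√14)*(1/153) = 35/153 + I*√14/153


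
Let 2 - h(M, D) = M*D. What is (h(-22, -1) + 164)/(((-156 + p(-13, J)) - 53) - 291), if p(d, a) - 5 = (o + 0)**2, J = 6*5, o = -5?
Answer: -72/235 ≈ -0.30638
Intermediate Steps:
J = 30
p(d, a) = 30 (p(d, a) = 5 + (-5 + 0)**2 = 5 + (-5)**2 = 5 + 25 = 30)
h(M, D) = 2 - D*M (h(M, D) = 2 - M*D = 2 - D*M)
(h(-22, -1) + 164)/(((-156 + p(-13, J)) - 53) - 291) = ((2 - 1*(-1)*(-22)) + 164)/(((-156 + 30) - 53) - 291) = ((2 - 22) + 164)/((-126 - 53) - 291) = (-20 + 164)/(-179 - 291) = 144/(-470) = 144*(-1/470) = -72/235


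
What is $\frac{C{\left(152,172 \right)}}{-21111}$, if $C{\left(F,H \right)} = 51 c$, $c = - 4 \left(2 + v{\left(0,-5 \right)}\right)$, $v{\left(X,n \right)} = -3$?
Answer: $- \frac{68}{7037} \approx -0.0096632$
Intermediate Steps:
$c = 4$ ($c = - 4 \left(2 - 3\right) = \left(-4\right) \left(-1\right) = 4$)
$C{\left(F,H \right)} = 204$ ($C{\left(F,H \right)} = 51 \cdot 4 = 204$)
$\frac{C{\left(152,172 \right)}}{-21111} = \frac{204}{-21111} = 204 \left(- \frac{1}{21111}\right) = - \frac{68}{7037}$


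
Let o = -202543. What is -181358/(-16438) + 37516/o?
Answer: 18058052693/1664700917 ≈ 10.848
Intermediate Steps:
-181358/(-16438) + 37516/o = -181358/(-16438) + 37516/(-202543) = -181358*(-1/16438) + 37516*(-1/202543) = 90679/8219 - 37516/202543 = 18058052693/1664700917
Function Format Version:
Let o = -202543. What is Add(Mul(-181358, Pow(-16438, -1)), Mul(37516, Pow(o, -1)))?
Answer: Rational(18058052693, 1664700917) ≈ 10.848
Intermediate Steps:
Add(Mul(-181358, Pow(-16438, -1)), Mul(37516, Pow(o, -1))) = Add(Mul(-181358, Pow(-16438, -1)), Mul(37516, Pow(-202543, -1))) = Add(Mul(-181358, Rational(-1, 16438)), Mul(37516, Rational(-1, 202543))) = Add(Rational(90679, 8219), Rational(-37516, 202543)) = Rational(18058052693, 1664700917)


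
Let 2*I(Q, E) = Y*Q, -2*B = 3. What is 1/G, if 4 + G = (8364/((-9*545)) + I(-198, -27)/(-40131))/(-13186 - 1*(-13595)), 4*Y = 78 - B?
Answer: -23854401480/95514199841 ≈ -0.24975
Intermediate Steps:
B = -3/2 (B = -1/2*3 = -3/2 ≈ -1.5000)
Y = 159/8 (Y = (78 - 1*(-3/2))/4 = (78 + 3/2)/4 = (1/4)*(159/2) = 159/8 ≈ 19.875)
I(Q, E) = 159*Q/16 (I(Q, E) = (159*Q/8)/2 = 159*Q/16)
G = -95514199841/23854401480 (G = -4 + (8364/((-9*545)) + ((159/16)*(-198))/(-40131))/(-13186 - 1*(-13595)) = -4 + (8364/(-4905) - 15741/8*(-1/40131))/(-13186 + 13595) = -4 + (8364*(-1/4905) + 1749/35672)/409 = -4 + (-2788/1635 + 1749/35672)*(1/409) = -4 - 96593921/58323720*1/409 = -4 - 96593921/23854401480 = -95514199841/23854401480 ≈ -4.0041)
1/G = 1/(-95514199841/23854401480) = -23854401480/95514199841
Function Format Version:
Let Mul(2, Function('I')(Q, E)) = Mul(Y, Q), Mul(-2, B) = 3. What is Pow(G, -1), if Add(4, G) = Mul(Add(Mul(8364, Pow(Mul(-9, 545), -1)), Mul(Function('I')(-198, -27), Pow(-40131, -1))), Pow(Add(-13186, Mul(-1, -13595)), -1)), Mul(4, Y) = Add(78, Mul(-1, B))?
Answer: Rational(-23854401480, 95514199841) ≈ -0.24975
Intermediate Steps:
B = Rational(-3, 2) (B = Mul(Rational(-1, 2), 3) = Rational(-3, 2) ≈ -1.5000)
Y = Rational(159, 8) (Y = Mul(Rational(1, 4), Add(78, Mul(-1, Rational(-3, 2)))) = Mul(Rational(1, 4), Add(78, Rational(3, 2))) = Mul(Rational(1, 4), Rational(159, 2)) = Rational(159, 8) ≈ 19.875)
Function('I')(Q, E) = Mul(Rational(159, 16), Q) (Function('I')(Q, E) = Mul(Rational(1, 2), Mul(Rational(159, 8), Q)) = Mul(Rational(159, 16), Q))
G = Rational(-95514199841, 23854401480) (G = Add(-4, Mul(Add(Mul(8364, Pow(Mul(-9, 545), -1)), Mul(Mul(Rational(159, 16), -198), Pow(-40131, -1))), Pow(Add(-13186, Mul(-1, -13595)), -1))) = Add(-4, Mul(Add(Mul(8364, Pow(-4905, -1)), Mul(Rational(-15741, 8), Rational(-1, 40131))), Pow(Add(-13186, 13595), -1))) = Add(-4, Mul(Add(Mul(8364, Rational(-1, 4905)), Rational(1749, 35672)), Pow(409, -1))) = Add(-4, Mul(Add(Rational(-2788, 1635), Rational(1749, 35672)), Rational(1, 409))) = Add(-4, Mul(Rational(-96593921, 58323720), Rational(1, 409))) = Add(-4, Rational(-96593921, 23854401480)) = Rational(-95514199841, 23854401480) ≈ -4.0041)
Pow(G, -1) = Pow(Rational(-95514199841, 23854401480), -1) = Rational(-23854401480, 95514199841)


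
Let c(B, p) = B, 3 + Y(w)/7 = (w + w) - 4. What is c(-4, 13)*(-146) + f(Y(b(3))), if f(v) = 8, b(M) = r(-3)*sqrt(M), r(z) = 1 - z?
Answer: 592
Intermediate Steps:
b(M) = 4*sqrt(M) (b(M) = (1 - 1*(-3))*sqrt(M) = (1 + 3)*sqrt(M) = 4*sqrt(M))
Y(w) = -49 + 14*w (Y(w) = -21 + 7*((w + w) - 4) = -21 + 7*(2*w - 4) = -21 + 7*(-4 + 2*w) = -21 + (-28 + 14*w) = -49 + 14*w)
c(-4, 13)*(-146) + f(Y(b(3))) = -4*(-146) + 8 = 584 + 8 = 592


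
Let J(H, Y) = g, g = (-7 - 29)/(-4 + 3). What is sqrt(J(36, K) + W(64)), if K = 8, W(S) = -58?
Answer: I*sqrt(22) ≈ 4.6904*I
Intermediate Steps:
g = 36 (g = -36/(-1) = -36*(-1) = 36)
J(H, Y) = 36
sqrt(J(36, K) + W(64)) = sqrt(36 - 58) = sqrt(-22) = I*sqrt(22)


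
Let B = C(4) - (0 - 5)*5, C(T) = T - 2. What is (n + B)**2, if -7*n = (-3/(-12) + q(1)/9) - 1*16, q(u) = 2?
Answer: 54213769/63504 ≈ 853.71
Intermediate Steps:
C(T) = -2 + T
B = 27 (B = (-2 + 4) - (0 - 5)*5 = 2 - (-5)*5 = 2 - 1*(-25) = 2 + 25 = 27)
n = 559/252 (n = -((-3/(-12) + 2/9) - 1*16)/7 = -((-3*(-1/12) + 2*(1/9)) - 16)/7 = -((1/4 + 2/9) - 16)/7 = -(17/36 - 16)/7 = -1/7*(-559/36) = 559/252 ≈ 2.2183)
(n + B)**2 = (559/252 + 27)**2 = (7363/252)**2 = 54213769/63504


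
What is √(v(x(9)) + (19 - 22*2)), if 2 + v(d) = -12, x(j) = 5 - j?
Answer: I*√39 ≈ 6.245*I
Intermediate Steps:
v(d) = -14 (v(d) = -2 - 12 = -14)
√(v(x(9)) + (19 - 22*2)) = √(-14 + (19 - 22*2)) = √(-14 + (19 - 44)) = √(-14 - 25) = √(-39) = I*√39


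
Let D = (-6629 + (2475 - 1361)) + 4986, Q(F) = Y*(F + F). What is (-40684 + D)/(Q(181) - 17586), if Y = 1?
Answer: 41213/17224 ≈ 2.3928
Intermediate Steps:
Q(F) = 2*F (Q(F) = 1*(F + F) = 1*(2*F) = 2*F)
D = -529 (D = (-6629 + 1114) + 4986 = -5515 + 4986 = -529)
(-40684 + D)/(Q(181) - 17586) = (-40684 - 529)/(2*181 - 17586) = -41213/(362 - 17586) = -41213/(-17224) = -41213*(-1/17224) = 41213/17224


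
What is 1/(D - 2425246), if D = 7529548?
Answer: 1/5104302 ≈ 1.9591e-7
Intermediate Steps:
1/(D - 2425246) = 1/(7529548 - 2425246) = 1/5104302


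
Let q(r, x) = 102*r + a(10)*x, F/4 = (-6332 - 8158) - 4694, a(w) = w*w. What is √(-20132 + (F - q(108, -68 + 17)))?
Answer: 8*I*√1606 ≈ 320.6*I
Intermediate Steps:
a(w) = w²
F = -76736 (F = 4*((-6332 - 8158) - 4694) = 4*(-14490 - 4694) = 4*(-19184) = -76736)
q(r, x) = 100*x + 102*r (q(r, x) = 102*r + 10²*x = 102*r + 100*x = 100*x + 102*r)
√(-20132 + (F - q(108, -68 + 17))) = √(-20132 + (-76736 - (100*(-68 + 17) + 102*108))) = √(-20132 + (-76736 - (100*(-51) + 11016))) = √(-20132 + (-76736 - (-5100 + 11016))) = √(-20132 + (-76736 - 1*5916)) = √(-20132 + (-76736 - 5916)) = √(-20132 - 82652) = √(-102784) = 8*I*√1606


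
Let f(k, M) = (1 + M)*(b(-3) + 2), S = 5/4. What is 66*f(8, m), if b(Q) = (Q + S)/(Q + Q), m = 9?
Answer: 3025/2 ≈ 1512.5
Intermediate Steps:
S = 5/4 (S = 5*(¼) = 5/4 ≈ 1.2500)
b(Q) = (5/4 + Q)/(2*Q) (b(Q) = (Q + 5/4)/(Q + Q) = (5/4 + Q)/((2*Q)) = (5/4 + Q)*(1/(2*Q)) = (5/4 + Q)/(2*Q))
f(k, M) = 55/24 + 55*M/24 (f(k, M) = (1 + M)*((⅛)*(5 + 4*(-3))/(-3) + 2) = (1 + M)*((⅛)*(-⅓)*(5 - 12) + 2) = (1 + M)*((⅛)*(-⅓)*(-7) + 2) = (1 + M)*(7/24 + 2) = (1 + M)*(55/24) = 55/24 + 55*M/24)
66*f(8, m) = 66*(55/24 + (55/24)*9) = 66*(55/24 + 165/8) = 66*(275/12) = 3025/2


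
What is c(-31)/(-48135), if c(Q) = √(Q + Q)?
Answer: -I*√62/48135 ≈ -0.00016358*I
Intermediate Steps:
c(Q) = √2*√Q (c(Q) = √(2*Q) = √2*√Q)
c(-31)/(-48135) = (√2*√(-31))/(-48135) = (√2*(I*√31))*(-1/48135) = (I*√62)*(-1/48135) = -I*√62/48135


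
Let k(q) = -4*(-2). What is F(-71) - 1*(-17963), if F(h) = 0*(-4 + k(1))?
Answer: 17963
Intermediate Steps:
k(q) = 8
F(h) = 0 (F(h) = 0*(-4 + 8) = 0*4 = 0)
F(-71) - 1*(-17963) = 0 - 1*(-17963) = 0 + 17963 = 17963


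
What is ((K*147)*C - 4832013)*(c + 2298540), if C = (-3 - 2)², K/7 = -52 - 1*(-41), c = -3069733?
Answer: 3944642940684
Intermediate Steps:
K = -77 (K = 7*(-52 - 1*(-41)) = 7*(-52 + 41) = 7*(-11) = -77)
C = 25 (C = (-5)² = 25)
((K*147)*C - 4832013)*(c + 2298540) = (-77*147*25 - 4832013)*(-3069733 + 2298540) = (-11319*25 - 4832013)*(-771193) = (-282975 - 4832013)*(-771193) = -5114988*(-771193) = 3944642940684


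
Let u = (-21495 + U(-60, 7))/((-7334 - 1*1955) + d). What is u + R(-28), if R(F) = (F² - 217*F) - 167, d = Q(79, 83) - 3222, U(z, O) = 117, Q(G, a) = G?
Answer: 1981637/296 ≈ 6694.7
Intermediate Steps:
d = -3143 (d = 79 - 3222 = -3143)
R(F) = -167 + F² - 217*F
u = 509/296 (u = (-21495 + 117)/((-7334 - 1*1955) - 3143) = -21378/((-7334 - 1955) - 3143) = -21378/(-9289 - 3143) = -21378/(-12432) = -21378*(-1/12432) = 509/296 ≈ 1.7196)
u + R(-28) = 509/296 + (-167 + (-28)² - 217*(-28)) = 509/296 + (-167 + 784 + 6076) = 509/296 + 6693 = 1981637/296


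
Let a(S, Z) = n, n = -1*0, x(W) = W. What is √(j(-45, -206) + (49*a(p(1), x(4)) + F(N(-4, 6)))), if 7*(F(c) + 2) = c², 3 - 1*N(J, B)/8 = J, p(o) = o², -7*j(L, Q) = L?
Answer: √22169/7 ≈ 21.270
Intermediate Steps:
j(L, Q) = -L/7
N(J, B) = 24 - 8*J
n = 0
F(c) = -2 + c²/7
a(S, Z) = 0
√(j(-45, -206) + (49*a(p(1), x(4)) + F(N(-4, 6)))) = √(-⅐*(-45) + (49*0 + (-2 + (24 - 8*(-4))²/7))) = √(45/7 + (0 + (-2 + (24 + 32)²/7))) = √(45/7 + (0 + (-2 + (⅐)*56²))) = √(45/7 + (0 + (-2 + (⅐)*3136))) = √(45/7 + (0 + (-2 + 448))) = √(45/7 + (0 + 446)) = √(45/7 + 446) = √(3167/7) = √22169/7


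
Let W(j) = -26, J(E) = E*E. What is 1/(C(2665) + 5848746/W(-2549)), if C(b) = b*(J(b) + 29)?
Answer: 13/246054665457 ≈ 5.2834e-11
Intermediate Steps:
J(E) = E²
C(b) = b*(29 + b²) (C(b) = b*(b² + 29) = b*(29 + b²))
1/(C(2665) + 5848746/W(-2549)) = 1/(2665*(29 + 2665²) + 5848746/(-26)) = 1/(2665*(29 + 7102225) + 5848746*(-1/26)) = 1/(2665*7102254 - 2924373/13) = 1/(18927506910 - 2924373/13) = 1/(246054665457/13) = 13/246054665457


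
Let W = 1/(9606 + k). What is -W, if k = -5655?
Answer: -1/3951 ≈ -0.00025310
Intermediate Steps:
W = 1/3951 (W = 1/(9606 - 5655) = 1/3951 ≈ 0.00025310)
-W = -1*1/3951 = -1/3951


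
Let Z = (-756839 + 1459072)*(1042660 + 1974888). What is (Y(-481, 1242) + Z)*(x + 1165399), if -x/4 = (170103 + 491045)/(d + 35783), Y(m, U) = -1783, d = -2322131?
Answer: 1411538850857073590306261/571587 ≈ 2.4695e+18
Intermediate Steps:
Z = 2119021784684 (Z = 702233*3017548 = 2119021784684)
x = 661148/571587 (x = -4*(170103 + 491045)/(-2322131 + 35783) = -2644592/(-2286348) = -2644592*(-1)/2286348 = -4*(-165287/571587) = 661148/571587 ≈ 1.1567)
(Y(-481, 1242) + Z)*(x + 1165399) = (-1783 + 2119021784684)*(661148/571587 + 1165399) = 2119021782901*(666127579361/571587) = 1411538850857073590306261/571587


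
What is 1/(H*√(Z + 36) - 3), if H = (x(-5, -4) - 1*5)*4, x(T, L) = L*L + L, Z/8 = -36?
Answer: -1/65859 - 56*I*√7/65859 ≈ -1.5184e-5 - 0.0022497*I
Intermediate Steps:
Z = -288 (Z = 8*(-36) = -288)
x(T, L) = L + L² (x(T, L) = L² + L = L + L²)
H = 28 (H = (-4*(1 - 4) - 1*5)*4 = (-4*(-3) - 5)*4 = (12 - 5)*4 = 7*4 = 28)
1/(H*√(Z + 36) - 3) = 1/(28*√(-288 + 36) - 3) = 1/(28*√(-252) - 3) = 1/(28*(6*I*√7) - 3) = 1/(168*I*√7 - 3) = 1/(-3 + 168*I*√7)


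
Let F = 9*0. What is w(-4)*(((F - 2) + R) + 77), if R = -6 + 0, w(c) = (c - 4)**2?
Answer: 4416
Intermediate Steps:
F = 0
w(c) = (-4 + c)**2
R = -6
w(-4)*(((F - 2) + R) + 77) = (-4 - 4)**2*(((0 - 2) - 6) + 77) = (-8)**2*((-2 - 6) + 77) = 64*(-8 + 77) = 64*69 = 4416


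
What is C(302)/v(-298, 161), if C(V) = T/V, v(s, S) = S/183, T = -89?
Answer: -16287/48622 ≈ -0.33497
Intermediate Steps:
v(s, S) = S/183 (v(s, S) = S*(1/183) = S/183)
C(V) = -89/V
C(302)/v(-298, 161) = (-89/302)/(((1/183)*161)) = (-89*1/302)/(161/183) = -89/302*183/161 = -16287/48622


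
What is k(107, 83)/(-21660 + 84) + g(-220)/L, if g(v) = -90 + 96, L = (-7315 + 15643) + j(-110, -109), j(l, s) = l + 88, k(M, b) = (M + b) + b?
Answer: -356347/29868376 ≈ -0.011931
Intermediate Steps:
k(M, b) = M + 2*b
j(l, s) = 88 + l
L = 8306 (L = (-7315 + 15643) + (88 - 110) = 8328 - 22 = 8306)
g(v) = 6
k(107, 83)/(-21660 + 84) + g(-220)/L = (107 + 2*83)/(-21660 + 84) + 6/8306 = (107 + 166)/(-21576) + 6*(1/8306) = 273*(-1/21576) + 3/4153 = -91/7192 + 3/4153 = -356347/29868376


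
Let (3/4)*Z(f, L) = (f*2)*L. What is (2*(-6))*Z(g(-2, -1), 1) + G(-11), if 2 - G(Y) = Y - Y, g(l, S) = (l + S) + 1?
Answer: 66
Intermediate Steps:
g(l, S) = 1 + S + l (g(l, S) = (S + l) + 1 = 1 + S + l)
Z(f, L) = 8*L*f/3 (Z(f, L) = 4*((f*2)*L)/3 = 4*((2*f)*L)/3 = 4*(2*L*f)/3 = 8*L*f/3)
G(Y) = 2 (G(Y) = 2 - (Y - Y) = 2 - 1*0 = 2 + 0 = 2)
(2*(-6))*Z(g(-2, -1), 1) + G(-11) = (2*(-6))*((8/3)*1*(1 - 1 - 2)) + 2 = -32*(-2) + 2 = -12*(-16/3) + 2 = 64 + 2 = 66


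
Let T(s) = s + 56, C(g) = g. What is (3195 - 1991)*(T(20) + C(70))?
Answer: 175784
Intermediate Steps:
T(s) = 56 + s
(3195 - 1991)*(T(20) + C(70)) = (3195 - 1991)*((56 + 20) + 70) = 1204*(76 + 70) = 1204*146 = 175784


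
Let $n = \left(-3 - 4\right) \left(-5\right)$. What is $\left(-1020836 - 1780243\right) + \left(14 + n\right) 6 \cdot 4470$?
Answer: $-1486899$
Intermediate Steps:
$n = 35$ ($n = \left(-7\right) \left(-5\right) = 35$)
$\left(-1020836 - 1780243\right) + \left(14 + n\right) 6 \cdot 4470 = \left(-1020836 - 1780243\right) + \left(14 + 35\right) 6 \cdot 4470 = -2801079 + 49 \cdot 6 \cdot 4470 = -2801079 + 294 \cdot 4470 = -2801079 + 1314180 = -1486899$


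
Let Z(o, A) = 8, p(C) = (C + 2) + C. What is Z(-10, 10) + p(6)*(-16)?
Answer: -216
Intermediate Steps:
p(C) = 2 + 2*C (p(C) = (2 + C) + C = 2 + 2*C)
Z(-10, 10) + p(6)*(-16) = 8 + (2 + 2*6)*(-16) = 8 + (2 + 12)*(-16) = 8 + 14*(-16) = 8 - 224 = -216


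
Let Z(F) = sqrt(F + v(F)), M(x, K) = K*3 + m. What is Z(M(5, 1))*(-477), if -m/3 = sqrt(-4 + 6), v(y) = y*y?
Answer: -477*sqrt(30 - 21*sqrt(2)) ≈ -261.92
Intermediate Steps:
v(y) = y**2
m = -3*sqrt(2) (m = -3*sqrt(-4 + 6) = -3*sqrt(2) ≈ -4.2426)
M(x, K) = -3*sqrt(2) + 3*K (M(x, K) = K*3 - 3*sqrt(2) = 3*K - 3*sqrt(2) = -3*sqrt(2) + 3*K)
Z(F) = sqrt(F + F**2)
Z(M(5, 1))*(-477) = sqrt((-3*sqrt(2) + 3*1)*(1 + (-3*sqrt(2) + 3*1)))*(-477) = sqrt((-3*sqrt(2) + 3)*(1 + (-3*sqrt(2) + 3)))*(-477) = sqrt((3 - 3*sqrt(2))*(1 + (3 - 3*sqrt(2))))*(-477) = sqrt((3 - 3*sqrt(2))*(4 - 3*sqrt(2)))*(-477) = (sqrt(-4 + 3*sqrt(2))*sqrt(-3 + 3*sqrt(2)))*(-477) = -477*sqrt(-4 + 3*sqrt(2))*sqrt(-3 + 3*sqrt(2))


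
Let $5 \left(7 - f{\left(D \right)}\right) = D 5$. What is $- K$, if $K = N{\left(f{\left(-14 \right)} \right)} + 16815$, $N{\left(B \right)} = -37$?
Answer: $-16778$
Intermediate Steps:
$f{\left(D \right)} = 7 - D$ ($f{\left(D \right)} = 7 - \frac{D 5}{5} = 7 - \frac{5 D}{5} = 7 - D$)
$K = 16778$ ($K = -37 + 16815 = 16778$)
$- K = \left(-1\right) 16778 = -16778$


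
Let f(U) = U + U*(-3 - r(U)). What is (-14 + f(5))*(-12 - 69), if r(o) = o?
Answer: 3969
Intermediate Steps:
f(U) = U + U*(-3 - U)
(-14 + f(5))*(-12 - 69) = (-14 - 1*5*(2 + 5))*(-12 - 69) = (-14 - 1*5*7)*(-81) = (-14 - 35)*(-81) = -49*(-81) = 3969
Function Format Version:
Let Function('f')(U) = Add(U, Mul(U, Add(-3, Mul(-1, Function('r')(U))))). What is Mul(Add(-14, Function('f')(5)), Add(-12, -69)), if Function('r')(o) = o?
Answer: 3969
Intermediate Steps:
Function('f')(U) = Add(U, Mul(U, Add(-3, Mul(-1, U))))
Mul(Add(-14, Function('f')(5)), Add(-12, -69)) = Mul(Add(-14, Mul(-1, 5, Add(2, 5))), Add(-12, -69)) = Mul(Add(-14, Mul(-1, 5, 7)), -81) = Mul(Add(-14, -35), -81) = Mul(-49, -81) = 3969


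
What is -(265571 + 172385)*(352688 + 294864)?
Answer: -283599283712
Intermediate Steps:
-(265571 + 172385)*(352688 + 294864) = -437956*647552 = -1*283599283712 = -283599283712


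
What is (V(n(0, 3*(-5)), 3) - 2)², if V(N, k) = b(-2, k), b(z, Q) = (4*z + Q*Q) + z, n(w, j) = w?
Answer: 9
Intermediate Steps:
b(z, Q) = Q² + 5*z (b(z, Q) = (4*z + Q²) + z = (Q² + 4*z) + z = Q² + 5*z)
V(N, k) = -10 + k² (V(N, k) = k² + 5*(-2) = k² - 10 = -10 + k²)
(V(n(0, 3*(-5)), 3) - 2)² = ((-10 + 3²) - 2)² = ((-10 + 9) - 2)² = (-1 - 2)² = (-3)² = 9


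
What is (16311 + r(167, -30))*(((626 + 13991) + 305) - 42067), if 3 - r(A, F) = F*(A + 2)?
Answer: -580468680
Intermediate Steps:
r(A, F) = 3 - F*(2 + A) (r(A, F) = 3 - F*(A + 2) = 3 - F*(2 + A))
(16311 + r(167, -30))*(((626 + 13991) + 305) - 42067) = (16311 + (3 - 2*(-30) - 1*167*(-30)))*(((626 + 13991) + 305) - 42067) = (16311 + (3 + 60 + 5010))*((14617 + 305) - 42067) = (16311 + 5073)*(14922 - 42067) = 21384*(-27145) = -580468680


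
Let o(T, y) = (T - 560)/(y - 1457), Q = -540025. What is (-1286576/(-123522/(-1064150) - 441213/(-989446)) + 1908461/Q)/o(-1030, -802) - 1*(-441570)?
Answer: -79345489064271935982687391/28227074012231832750 ≈ -2.8110e+6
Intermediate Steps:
o(T, y) = (-560 + T)/(-1457 + y)
(-1286576/(-123522/(-1064150) - 441213/(-989446)) + 1908461/Q)/o(-1030, -802) - 1*(-441570) = (-1286576/(-123522/(-1064150) - 441213/(-989446)) + 1908461/(-540025))/(((-560 - 1030)/(-1457 - 802))) - 1*(-441570) = (-1286576/(-123522*(-1/1064150) - 441213*(-1/989446)) + 1908461*(-1/540025))/((-1590/(-2259))) + 441570 = (-1286576/(61761/532075 + 441213/989446) - 1908461/540025)/((-1/2259*(-1590))) + 441570 = (-1286576/295867581381/526459480450 - 1908461/540025)/(530/753) + 441570 = (-1286576*526459480450/295867581381 - 1908461/540025)*(753/530) + 441570 = (-677330132519439200/295867581381 - 1908461/540025)*(753/530) + 441570 = -365775769465550383944641/159775890635274525*753/530 + 441570 = -91809718135853146370104891/28227074012231832750 + 441570 = -79345489064271935982687391/28227074012231832750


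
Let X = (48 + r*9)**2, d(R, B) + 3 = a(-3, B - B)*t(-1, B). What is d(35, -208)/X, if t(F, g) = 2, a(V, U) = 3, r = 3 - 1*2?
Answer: 1/1083 ≈ 0.00092336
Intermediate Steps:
r = 1 (r = 3 - 2 = 1)
d(R, B) = 3 (d(R, B) = -3 + 3*2 = -3 + 6 = 3)
X = 3249 (X = (48 + 1*9)**2 = (48 + 9)**2 = 57**2 = 3249)
d(35, -208)/X = 3/3249 = 3*(1/3249) = 1/1083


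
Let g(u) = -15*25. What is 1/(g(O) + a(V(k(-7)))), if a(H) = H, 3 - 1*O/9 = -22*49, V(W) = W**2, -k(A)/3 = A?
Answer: 1/66 ≈ 0.015152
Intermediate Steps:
k(A) = -3*A
O = 9729 (O = 27 - (-198)*49 = 27 - 9*(-1078) = 27 + 9702 = 9729)
g(u) = -375
1/(g(O) + a(V(k(-7)))) = 1/(-375 + (-3*(-7))**2) = 1/(-375 + 21**2) = 1/(-375 + 441) = 1/66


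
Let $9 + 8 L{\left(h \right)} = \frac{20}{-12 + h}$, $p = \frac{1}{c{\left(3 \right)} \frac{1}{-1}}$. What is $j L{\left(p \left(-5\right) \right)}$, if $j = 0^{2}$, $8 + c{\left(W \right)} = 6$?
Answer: $0$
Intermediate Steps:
$c{\left(W \right)} = -2$ ($c{\left(W \right)} = -8 + 6 = -2$)
$j = 0$
$p = \frac{1}{2}$ ($p = \frac{1}{\left(-2\right) \frac{1}{-1}} = \frac{1}{\left(-2\right) \left(-1\right)} = \frac{1}{2} \approx 0.5$)
$L{\left(h \right)} = - \frac{9}{8} + \frac{5}{2 \left(-12 + h\right)}$ ($L{\left(h \right)} = - \frac{9}{8} + \frac{20 \frac{1}{-12 + h}}{8} = - \frac{9}{8} + \frac{5}{2 \left(-12 + h\right)}$)
$j L{\left(p \left(-5\right) \right)} = 0 \frac{128 - 9 \cdot \frac{1}{2} \left(-5\right)}{8 \left(-12 + \frac{1}{2} \left(-5\right)\right)} = 0 \frac{128 - - \frac{45}{2}}{8 \left(-12 - \frac{5}{2}\right)} = 0 \frac{128 + \frac{45}{2}}{8 \left(- \frac{29}{2}\right)} = 0 \cdot \frac{1}{8} \left(- \frac{2}{29}\right) \frac{301}{2} = 0 \left(- \frac{301}{232}\right) = 0$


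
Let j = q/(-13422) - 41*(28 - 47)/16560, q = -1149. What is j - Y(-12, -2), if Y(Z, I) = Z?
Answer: 449450503/37044720 ≈ 12.133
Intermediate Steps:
j = 4913863/37044720 (j = -1149/(-13422) - 41*(28 - 47)/16560 = -1149*(-1/13422) - 41*(-19)*(1/16560) = 383/4474 + 779*(1/16560) = 383/4474 + 779/16560 = 4913863/37044720 ≈ 0.13265)
j - Y(-12, -2) = 4913863/37044720 - 1*(-12) = 4913863/37044720 + 12 = 449450503/37044720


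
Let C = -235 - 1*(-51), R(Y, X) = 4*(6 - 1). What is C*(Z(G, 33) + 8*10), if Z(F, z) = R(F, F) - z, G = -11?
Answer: -12328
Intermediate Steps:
R(Y, X) = 20 (R(Y, X) = 4*5 = 20)
Z(F, z) = 20 - z
C = -184 (C = -235 + 51 = -184)
C*(Z(G, 33) + 8*10) = -184*((20 - 1*33) + 8*10) = -184*((20 - 33) + 80) = -184*(-13 + 80) = -184*67 = -12328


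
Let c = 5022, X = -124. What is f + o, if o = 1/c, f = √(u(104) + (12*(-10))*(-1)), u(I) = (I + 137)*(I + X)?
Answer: 1/5022 + 10*I*√47 ≈ 0.00019912 + 68.557*I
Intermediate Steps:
u(I) = (-124 + I)*(137 + I) (u(I) = (I + 137)*(I - 124) = (137 + I)*(-124 + I) = (-124 + I)*(137 + I))
f = 10*I*√47 (f = √((-16988 + 104² + 13*104) + (12*(-10))*(-1)) = √((-16988 + 10816 + 1352) - 120*(-1)) = √(-4820 + 120) = √(-4700) = 10*I*√47 ≈ 68.557*I)
o = 1/5022 ≈ 0.00019912
f + o = 10*I*√47 + 1/5022 = 1/5022 + 10*I*√47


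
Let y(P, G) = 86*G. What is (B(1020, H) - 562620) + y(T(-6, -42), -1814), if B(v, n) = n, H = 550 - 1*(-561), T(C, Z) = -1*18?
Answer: -717513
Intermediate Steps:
T(C, Z) = -18
H = 1111 (H = 550 + 561 = 1111)
(B(1020, H) - 562620) + y(T(-6, -42), -1814) = (1111 - 562620) + 86*(-1814) = -561509 - 156004 = -717513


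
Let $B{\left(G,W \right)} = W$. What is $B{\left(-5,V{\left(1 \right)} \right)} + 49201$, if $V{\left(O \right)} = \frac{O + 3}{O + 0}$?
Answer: $49205$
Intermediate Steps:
$V{\left(O \right)} = \frac{3 + O}{O}$
$B{\left(-5,V{\left(1 \right)} \right)} + 49201 = \frac{3 + 1}{1} + 49201 = 1 \cdot 4 + 49201 = 4 + 49201 = 49205$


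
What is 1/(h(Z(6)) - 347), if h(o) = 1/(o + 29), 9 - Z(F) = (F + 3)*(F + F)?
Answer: -70/24291 ≈ -0.0028817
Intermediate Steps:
Z(F) = 9 - 2*F*(3 + F) (Z(F) = 9 - (F + 3)*(F + F) = 9 - (3 + F)*2*F = 9 - 2*F*(3 + F))
h(o) = 1/(29 + o)
1/(h(Z(6)) - 347) = 1/(1/(29 + (9 - 6*6 - 2*6²)) - 347) = 1/(1/(29 + (9 - 36 - 2*36)) - 347) = 1/(1/(29 + (9 - 36 - 72)) - 347) = 1/(1/(29 - 99) - 347) = 1/(1/(-70) - 347) = 1/(-1/70 - 347) = 1/(-24291/70) = -70/24291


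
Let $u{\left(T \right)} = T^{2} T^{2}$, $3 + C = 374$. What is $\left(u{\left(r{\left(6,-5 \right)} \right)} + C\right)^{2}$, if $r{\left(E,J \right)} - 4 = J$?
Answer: $138384$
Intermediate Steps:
$r{\left(E,J \right)} = 4 + J$
$C = 371$ ($C = -3 + 374 = 371$)
$u{\left(T \right)} = T^{4}$
$\left(u{\left(r{\left(6,-5 \right)} \right)} + C\right)^{2} = \left(\left(4 - 5\right)^{4} + 371\right)^{2} = \left(\left(-1\right)^{4} + 371\right)^{2} = \left(1 + 371\right)^{2} = 372^{2} = 138384$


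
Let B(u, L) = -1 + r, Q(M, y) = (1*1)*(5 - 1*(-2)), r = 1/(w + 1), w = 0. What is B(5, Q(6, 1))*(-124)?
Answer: 0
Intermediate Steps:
r = 1 (r = 1/(0 + 1) = 1/1 = 1)
Q(M, y) = 7 (Q(M, y) = 1*(5 + 2) = 1*7 = 7)
B(u, L) = 0 (B(u, L) = -1 + 1 = 0)
B(5, Q(6, 1))*(-124) = 0*(-124) = 0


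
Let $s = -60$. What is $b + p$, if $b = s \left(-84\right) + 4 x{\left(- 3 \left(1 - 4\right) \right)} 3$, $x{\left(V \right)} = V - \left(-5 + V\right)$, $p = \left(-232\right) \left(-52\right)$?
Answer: $17164$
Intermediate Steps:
$p = 12064$
$x{\left(V \right)} = 5$
$b = 5100$ ($b = \left(-60\right) \left(-84\right) + 4 \cdot 5 \cdot 3 = 5040 + 20 \cdot 3 = 5040 + 60 = 5100$)
$b + p = 5100 + 12064 = 17164$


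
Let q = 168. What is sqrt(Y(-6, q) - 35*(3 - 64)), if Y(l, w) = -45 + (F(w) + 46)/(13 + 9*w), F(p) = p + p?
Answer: 4*sqrt(12152847)/305 ≈ 45.719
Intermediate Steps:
F(p) = 2*p
Y(l, w) = -45 + (46 + 2*w)/(13 + 9*w) (Y(l, w) = -45 + (2*w + 46)/(13 + 9*w) = -45 + (46 + 2*w)/(13 + 9*w))
sqrt(Y(-6, q) - 35*(3 - 64)) = sqrt((-539 - 403*168)/(13 + 9*168) - 35*(3 - 64)) = sqrt((-539 - 67704)/(13 + 1512) - 35*(-61)) = sqrt(-68243/1525 + 2135) = sqrt(3187632/1525) = 4*sqrt(12152847)/305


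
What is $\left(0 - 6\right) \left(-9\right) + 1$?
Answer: $55$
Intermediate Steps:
$\left(0 - 6\right) \left(-9\right) + 1 = \left(-6\right) \left(-9\right) + 1 = 54 + 1 = 55$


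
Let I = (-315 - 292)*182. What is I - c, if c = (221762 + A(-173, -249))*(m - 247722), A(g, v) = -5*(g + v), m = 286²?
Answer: 37146074998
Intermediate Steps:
m = 81796
A(g, v) = -5*g - 5*v
I = -110474 (I = -607*182 = -110474)
c = -37146185472 (c = (221762 + (-5*(-173) - 5*(-249)))*(81796 - 247722) = (221762 + (865 + 1245))*(-165926) = (221762 + 2110)*(-165926) = 223872*(-165926) = -37146185472)
I - c = -110474 - 1*(-37146185472) = -110474 + 37146185472 = 37146074998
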